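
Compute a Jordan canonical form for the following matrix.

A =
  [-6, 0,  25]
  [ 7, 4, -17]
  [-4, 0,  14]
J_3(4)

The characteristic polynomial is
  det(x·I − A) = x^3 - 12*x^2 + 48*x - 64 = (x - 4)^3

Eigenvalues and multiplicities (the geometric multiplicity of λ is n − rank(A − λI), which equals the number of Jordan blocks for λ):
  λ = 4: algebraic multiplicity = 3, geometric multiplicity = 1

Determining the block sizes for each eigenvalue:
  λ = 4: one block (gm = 1), so the single block has size am = 3 → block sizes [3]

Assembling the blocks gives a Jordan form
J =
  [4, 1, 0]
  [0, 4, 1]
  [0, 0, 4]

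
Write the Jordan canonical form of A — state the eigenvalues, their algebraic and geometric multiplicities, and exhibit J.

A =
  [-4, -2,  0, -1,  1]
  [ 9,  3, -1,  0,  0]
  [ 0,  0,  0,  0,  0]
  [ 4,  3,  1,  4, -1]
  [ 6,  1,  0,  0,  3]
J_3(0) ⊕ J_2(3)

The characteristic polynomial is
  det(x·I − A) = x^5 - 6*x^4 + 9*x^3 = x^3*(x - 3)^2

Eigenvalues and multiplicities (the geometric multiplicity of λ is n − rank(A − λI), which equals the number of Jordan blocks for λ):
  λ = 0: algebraic multiplicity = 3, geometric multiplicity = 1
  λ = 3: algebraic multiplicity = 2, geometric multiplicity = 1

Determining the block sizes for each eigenvalue:
  λ = 0: one block (gm = 1), so the single block has size am = 3 → block sizes [3]
  λ = 3: one block (gm = 1), so the single block has size am = 2 → block sizes [2]

Assembling the blocks gives a Jordan form
J =
  [0, 1, 0, 0, 0]
  [0, 0, 1, 0, 0]
  [0, 0, 0, 0, 0]
  [0, 0, 0, 3, 1]
  [0, 0, 0, 0, 3]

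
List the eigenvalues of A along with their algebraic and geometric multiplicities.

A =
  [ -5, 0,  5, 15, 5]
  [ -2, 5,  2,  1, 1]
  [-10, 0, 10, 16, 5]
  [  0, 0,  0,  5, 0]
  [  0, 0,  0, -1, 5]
λ = 0: alg = 1, geom = 1; λ = 5: alg = 4, geom = 2

Step 1 — factor the characteristic polynomial to read off the algebraic multiplicities:
  χ_A(x) = x*(x - 5)^4

Step 2 — compute geometric multiplicities via the rank-nullity identity g(λ) = n − rank(A − λI):
  rank(A − (0)·I) = 4, so dim ker(A − (0)·I) = n − 4 = 1
  rank(A − (5)·I) = 3, so dim ker(A − (5)·I) = n − 3 = 2

Summary:
  λ = 0: algebraic multiplicity = 1, geometric multiplicity = 1
  λ = 5: algebraic multiplicity = 4, geometric multiplicity = 2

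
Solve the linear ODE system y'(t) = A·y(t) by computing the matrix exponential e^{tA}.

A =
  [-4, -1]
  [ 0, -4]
e^{tA} =
  [exp(-4*t), -t*exp(-4*t)]
  [0, exp(-4*t)]

Strategy: write A = P · J · P⁻¹ where J is a Jordan canonical form, so e^{tA} = P · e^{tJ} · P⁻¹, and e^{tJ} can be computed block-by-block.

A has Jordan form
J =
  [-4,  1]
  [ 0, -4]
(up to reordering of blocks).

Per-block formulas:
  For a 2×2 Jordan block J_2(-4): exp(t · J_2(-4)) = e^(-4t)·(I + t·N), where N is the 2×2 nilpotent shift.

After assembling e^{tJ} and conjugating by P, we get:

e^{tA} =
  [exp(-4*t), -t*exp(-4*t)]
  [0, exp(-4*t)]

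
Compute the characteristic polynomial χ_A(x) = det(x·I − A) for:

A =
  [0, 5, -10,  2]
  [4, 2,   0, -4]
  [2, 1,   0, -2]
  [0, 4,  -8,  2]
x^4 - 4*x^3 + 4*x^2

Expanding det(x·I − A) (e.g. by cofactor expansion or by noting that A is similar to its Jordan form J, which has the same characteristic polynomial as A) gives
  χ_A(x) = x^4 - 4*x^3 + 4*x^2
which factors as x^2*(x - 2)^2. The eigenvalues (with algebraic multiplicities) are λ = 0 with multiplicity 2, λ = 2 with multiplicity 2.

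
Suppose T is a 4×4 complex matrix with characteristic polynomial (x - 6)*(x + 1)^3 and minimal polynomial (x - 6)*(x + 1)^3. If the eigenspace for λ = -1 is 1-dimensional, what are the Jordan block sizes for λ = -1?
Block sizes for λ = -1: [3]

Step 1 — from the characteristic polynomial, algebraic multiplicity of λ = -1 is 3. From dim ker(T − (-1)·I) = 1, there are exactly 1 Jordan blocks for λ = -1.
Step 2 — from the minimal polynomial, the factor (x + 1)^3 tells us the largest block for λ = -1 has size 3.
Step 3 — with total size 3, 1 blocks, and largest block 3, the block sizes (in nonincreasing order) are [3].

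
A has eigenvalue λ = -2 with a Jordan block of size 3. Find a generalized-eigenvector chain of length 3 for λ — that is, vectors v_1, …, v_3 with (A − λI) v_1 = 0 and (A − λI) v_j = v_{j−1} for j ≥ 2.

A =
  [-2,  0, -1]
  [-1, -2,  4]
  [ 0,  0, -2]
A Jordan chain for λ = -2 of length 3:
v_1 = (0, 1, 0)ᵀ
v_2 = (-1, 4, 0)ᵀ
v_3 = (0, 0, 1)ᵀ

Let N = A − (-2)·I. We want v_3 with N^3 v_3 = 0 but N^2 v_3 ≠ 0; then v_{j-1} := N · v_j for j = 3, …, 2.

Pick v_3 = (0, 0, 1)ᵀ.
Then v_2 = N · v_3 = (-1, 4, 0)ᵀ.
Then v_1 = N · v_2 = (0, 1, 0)ᵀ.

Sanity check: (A − (-2)·I) v_1 = (0, 0, 0)ᵀ = 0. ✓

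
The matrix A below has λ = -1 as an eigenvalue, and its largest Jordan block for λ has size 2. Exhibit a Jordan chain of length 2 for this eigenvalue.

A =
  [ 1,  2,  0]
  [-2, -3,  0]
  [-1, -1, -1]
A Jordan chain for λ = -1 of length 2:
v_1 = (2, -2, -1)ᵀ
v_2 = (1, 0, 0)ᵀ

Let N = A − (-1)·I. We want v_2 with N^2 v_2 = 0 but N^1 v_2 ≠ 0; then v_{j-1} := N · v_j for j = 2, …, 2.

Pick v_2 = (1, 0, 0)ᵀ.
Then v_1 = N · v_2 = (2, -2, -1)ᵀ.

Sanity check: (A − (-1)·I) v_1 = (0, 0, 0)ᵀ = 0. ✓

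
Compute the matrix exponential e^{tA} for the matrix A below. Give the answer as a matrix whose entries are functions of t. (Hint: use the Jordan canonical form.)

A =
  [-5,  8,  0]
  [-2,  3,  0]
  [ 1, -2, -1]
e^{tA} =
  [-4*t*exp(-t) + exp(-t), 8*t*exp(-t), 0]
  [-2*t*exp(-t), 4*t*exp(-t) + exp(-t), 0]
  [t*exp(-t), -2*t*exp(-t), exp(-t)]

Strategy: write A = P · J · P⁻¹ where J is a Jordan canonical form, so e^{tA} = P · e^{tJ} · P⁻¹, and e^{tJ} can be computed block-by-block.

A has Jordan form
J =
  [-1,  1,  0]
  [ 0, -1,  0]
  [ 0,  0, -1]
(up to reordering of blocks).

Per-block formulas:
  For a 1×1 block at λ = -1: exp(t · [-1]) = [e^(-1t)].
  For a 2×2 Jordan block J_2(-1): exp(t · J_2(-1)) = e^(-1t)·(I + t·N), where N is the 2×2 nilpotent shift.

After assembling e^{tJ} and conjugating by P, we get:

e^{tA} =
  [-4*t*exp(-t) + exp(-t), 8*t*exp(-t), 0]
  [-2*t*exp(-t), 4*t*exp(-t) + exp(-t), 0]
  [t*exp(-t), -2*t*exp(-t), exp(-t)]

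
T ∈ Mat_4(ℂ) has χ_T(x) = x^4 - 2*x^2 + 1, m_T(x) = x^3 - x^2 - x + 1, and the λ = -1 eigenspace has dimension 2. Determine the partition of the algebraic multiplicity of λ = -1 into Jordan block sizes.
Block sizes for λ = -1: [1, 1]

Step 1 — from the characteristic polynomial, algebraic multiplicity of λ = -1 is 2. From dim ker(T − (-1)·I) = 2, there are exactly 2 Jordan blocks for λ = -1.
Step 2 — from the minimal polynomial, the factor (x + 1) tells us the largest block for λ = -1 has size 1.
Step 3 — with total size 2, 2 blocks, and largest block 1, the block sizes (in nonincreasing order) are [1, 1].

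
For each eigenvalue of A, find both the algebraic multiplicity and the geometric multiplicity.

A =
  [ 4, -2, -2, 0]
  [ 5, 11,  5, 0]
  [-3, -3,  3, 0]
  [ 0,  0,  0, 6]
λ = 6: alg = 4, geom = 3

Step 1 — factor the characteristic polynomial to read off the algebraic multiplicities:
  χ_A(x) = (x - 6)^4

Step 2 — compute geometric multiplicities via the rank-nullity identity g(λ) = n − rank(A − λI):
  rank(A − (6)·I) = 1, so dim ker(A − (6)·I) = n − 1 = 3

Summary:
  λ = 6: algebraic multiplicity = 4, geometric multiplicity = 3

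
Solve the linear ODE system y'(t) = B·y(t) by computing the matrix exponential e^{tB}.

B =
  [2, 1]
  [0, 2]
e^{tB} =
  [exp(2*t), t*exp(2*t)]
  [0, exp(2*t)]

Strategy: write B = P · J · P⁻¹ where J is a Jordan canonical form, so e^{tB} = P · e^{tJ} · P⁻¹, and e^{tJ} can be computed block-by-block.

B has Jordan form
J =
  [2, 1]
  [0, 2]
(up to reordering of blocks).

Per-block formulas:
  For a 2×2 Jordan block J_2(2): exp(t · J_2(2)) = e^(2t)·(I + t·N), where N is the 2×2 nilpotent shift.

After assembling e^{tJ} and conjugating by P, we get:

e^{tB} =
  [exp(2*t), t*exp(2*t)]
  [0, exp(2*t)]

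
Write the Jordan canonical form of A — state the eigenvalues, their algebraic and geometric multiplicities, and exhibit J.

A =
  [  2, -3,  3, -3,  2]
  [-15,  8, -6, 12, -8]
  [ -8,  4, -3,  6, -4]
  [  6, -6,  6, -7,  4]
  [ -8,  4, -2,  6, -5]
J_3(-1) ⊕ J_1(-1) ⊕ J_1(-1)

The characteristic polynomial is
  det(x·I − A) = x^5 + 5*x^4 + 10*x^3 + 10*x^2 + 5*x + 1 = (x + 1)^5

Eigenvalues and multiplicities (the geometric multiplicity of λ is n − rank(A − λI), which equals the number of Jordan blocks for λ):
  λ = -1: algebraic multiplicity = 5, geometric multiplicity = 3

Determining the block sizes for each eigenvalue:
  λ = -1: with am = 5 and gm = 3, the partition is not yet determined (e.g. several partitions of 5 into 3 parts exist). Let N = A − (-1)·I. Computing rank(N^1) = 2, rank(N^2) = 1, rank(N^3) = 0; the number of blocks of size ≥ j is rank(N^{j−1}) − rank(N^j), giving [3, 1, 1]. So we have 1 block(s) of size 3, 2 block(s) of size 1 → block sizes [3, 1, 1]

Assembling the blocks gives a Jordan form
J =
  [-1,  1,  0,  0,  0]
  [ 0, -1,  1,  0,  0]
  [ 0,  0, -1,  0,  0]
  [ 0,  0,  0, -1,  0]
  [ 0,  0,  0,  0, -1]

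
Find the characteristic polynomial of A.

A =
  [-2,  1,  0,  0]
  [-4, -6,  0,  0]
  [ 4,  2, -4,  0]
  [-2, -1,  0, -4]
x^4 + 16*x^3 + 96*x^2 + 256*x + 256

Expanding det(x·I − A) (e.g. by cofactor expansion or by noting that A is similar to its Jordan form J, which has the same characteristic polynomial as A) gives
  χ_A(x) = x^4 + 16*x^3 + 96*x^2 + 256*x + 256
which factors as (x + 4)^4. The eigenvalues (with algebraic multiplicities) are λ = -4 with multiplicity 4.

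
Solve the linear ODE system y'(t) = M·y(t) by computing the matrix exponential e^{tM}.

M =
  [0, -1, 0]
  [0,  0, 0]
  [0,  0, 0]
e^{tM} =
  [1, -t, 0]
  [0, 1, 0]
  [0, 0, 1]

Strategy: write M = P · J · P⁻¹ where J is a Jordan canonical form, so e^{tM} = P · e^{tJ} · P⁻¹, and e^{tJ} can be computed block-by-block.

M has Jordan form
J =
  [0, 1, 0]
  [0, 0, 0]
  [0, 0, 0]
(up to reordering of blocks).

Per-block formulas:
  For a 1×1 block at λ = 0: exp(t · [0]) = [e^(0t)].
  For a 2×2 Jordan block J_2(0): exp(t · J_2(0)) = e^(0t)·(I + t·N), where N is the 2×2 nilpotent shift.

After assembling e^{tJ} and conjugating by P, we get:

e^{tM} =
  [1, -t, 0]
  [0, 1, 0]
  [0, 0, 1]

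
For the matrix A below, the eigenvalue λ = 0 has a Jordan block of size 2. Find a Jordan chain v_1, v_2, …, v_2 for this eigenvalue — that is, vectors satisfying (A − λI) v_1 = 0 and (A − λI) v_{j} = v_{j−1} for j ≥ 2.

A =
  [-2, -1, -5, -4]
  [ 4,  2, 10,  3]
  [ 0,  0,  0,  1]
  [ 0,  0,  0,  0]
A Jordan chain for λ = 0 of length 2:
v_1 = (-2, 4, 0, 0)ᵀ
v_2 = (1, 0, 0, 0)ᵀ

Let N = A − (0)·I. We want v_2 with N^2 v_2 = 0 but N^1 v_2 ≠ 0; then v_{j-1} := N · v_j for j = 2, …, 2.

Pick v_2 = (1, 0, 0, 0)ᵀ.
Then v_1 = N · v_2 = (-2, 4, 0, 0)ᵀ.

Sanity check: (A − (0)·I) v_1 = (0, 0, 0, 0)ᵀ = 0. ✓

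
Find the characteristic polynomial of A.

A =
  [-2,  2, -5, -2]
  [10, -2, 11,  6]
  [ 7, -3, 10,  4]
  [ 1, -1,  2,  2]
x^4 - 8*x^3 + 24*x^2 - 32*x + 16

Expanding det(x·I − A) (e.g. by cofactor expansion or by noting that A is similar to its Jordan form J, which has the same characteristic polynomial as A) gives
  χ_A(x) = x^4 - 8*x^3 + 24*x^2 - 32*x + 16
which factors as (x - 2)^4. The eigenvalues (with algebraic multiplicities) are λ = 2 with multiplicity 4.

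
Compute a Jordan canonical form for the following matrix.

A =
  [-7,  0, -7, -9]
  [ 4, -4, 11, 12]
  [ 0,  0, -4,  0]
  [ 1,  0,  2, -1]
J_3(-4) ⊕ J_1(-4)

The characteristic polynomial is
  det(x·I − A) = x^4 + 16*x^3 + 96*x^2 + 256*x + 256 = (x + 4)^4

Eigenvalues and multiplicities (the geometric multiplicity of λ is n − rank(A − λI), which equals the number of Jordan blocks for λ):
  λ = -4: algebraic multiplicity = 4, geometric multiplicity = 2

Determining the block sizes for each eigenvalue:
  λ = -4: with am = 4 and gm = 2, the partition is not yet determined (e.g. several partitions of 4 into 2 parts exist). Let N = A − (-4)·I. Computing rank(N^1) = 2, rank(N^2) = 1, rank(N^3) = 0; the number of blocks of size ≥ j is rank(N^{j−1}) − rank(N^j), giving [2, 1, 1]. So we have 1 block(s) of size 3, 1 block(s) of size 1 → block sizes [3, 1]

Assembling the blocks gives a Jordan form
J =
  [-4,  1,  0,  0]
  [ 0, -4,  1,  0]
  [ 0,  0, -4,  0]
  [ 0,  0,  0, -4]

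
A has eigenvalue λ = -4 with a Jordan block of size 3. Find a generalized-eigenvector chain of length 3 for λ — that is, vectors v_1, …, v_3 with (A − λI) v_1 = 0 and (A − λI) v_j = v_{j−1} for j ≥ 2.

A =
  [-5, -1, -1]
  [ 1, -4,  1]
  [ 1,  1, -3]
A Jordan chain for λ = -4 of length 3:
v_1 = (-1, 0, 1)ᵀ
v_2 = (-1, 1, 1)ᵀ
v_3 = (1, 0, 0)ᵀ

Let N = A − (-4)·I. We want v_3 with N^3 v_3 = 0 but N^2 v_3 ≠ 0; then v_{j-1} := N · v_j for j = 3, …, 2.

Pick v_3 = (1, 0, 0)ᵀ.
Then v_2 = N · v_3 = (-1, 1, 1)ᵀ.
Then v_1 = N · v_2 = (-1, 0, 1)ᵀ.

Sanity check: (A − (-4)·I) v_1 = (0, 0, 0)ᵀ = 0. ✓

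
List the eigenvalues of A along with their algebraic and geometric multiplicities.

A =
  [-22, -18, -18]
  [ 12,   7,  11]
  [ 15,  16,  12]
λ = -4: alg = 2, geom = 1; λ = 5: alg = 1, geom = 1

Step 1 — factor the characteristic polynomial to read off the algebraic multiplicities:
  χ_A(x) = (x - 5)*(x + 4)^2

Step 2 — compute geometric multiplicities via the rank-nullity identity g(λ) = n − rank(A − λI):
  rank(A − (-4)·I) = 2, so dim ker(A − (-4)·I) = n − 2 = 1
  rank(A − (5)·I) = 2, so dim ker(A − (5)·I) = n − 2 = 1

Summary:
  λ = -4: algebraic multiplicity = 2, geometric multiplicity = 1
  λ = 5: algebraic multiplicity = 1, geometric multiplicity = 1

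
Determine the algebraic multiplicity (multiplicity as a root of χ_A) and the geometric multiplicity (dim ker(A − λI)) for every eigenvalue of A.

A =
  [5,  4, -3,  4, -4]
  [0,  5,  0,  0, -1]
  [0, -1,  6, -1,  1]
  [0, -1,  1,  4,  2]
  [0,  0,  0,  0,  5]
λ = 5: alg = 5, geom = 2

Step 1 — factor the characteristic polynomial to read off the algebraic multiplicities:
  χ_A(x) = (x - 5)^5

Step 2 — compute geometric multiplicities via the rank-nullity identity g(λ) = n − rank(A − λI):
  rank(A − (5)·I) = 3, so dim ker(A − (5)·I) = n − 3 = 2

Summary:
  λ = 5: algebraic multiplicity = 5, geometric multiplicity = 2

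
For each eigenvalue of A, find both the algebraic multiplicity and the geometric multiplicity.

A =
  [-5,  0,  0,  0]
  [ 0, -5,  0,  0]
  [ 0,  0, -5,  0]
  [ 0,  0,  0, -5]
λ = -5: alg = 4, geom = 4

Step 1 — factor the characteristic polynomial to read off the algebraic multiplicities:
  χ_A(x) = (x + 5)^4

Step 2 — compute geometric multiplicities via the rank-nullity identity g(λ) = n − rank(A − λI):
  rank(A − (-5)·I) = 0, so dim ker(A − (-5)·I) = n − 0 = 4

Summary:
  λ = -5: algebraic multiplicity = 4, geometric multiplicity = 4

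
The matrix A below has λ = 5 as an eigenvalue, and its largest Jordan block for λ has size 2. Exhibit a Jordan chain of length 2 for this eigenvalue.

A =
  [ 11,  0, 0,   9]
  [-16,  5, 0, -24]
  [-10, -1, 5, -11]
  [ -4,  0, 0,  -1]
A Jordan chain for λ = 5 of length 2:
v_1 = (6, -16, -10, -4)ᵀ
v_2 = (1, 0, 0, 0)ᵀ

Let N = A − (5)·I. We want v_2 with N^2 v_2 = 0 but N^1 v_2 ≠ 0; then v_{j-1} := N · v_j for j = 2, …, 2.

Pick v_2 = (1, 0, 0, 0)ᵀ.
Then v_1 = N · v_2 = (6, -16, -10, -4)ᵀ.

Sanity check: (A − (5)·I) v_1 = (0, 0, 0, 0)ᵀ = 0. ✓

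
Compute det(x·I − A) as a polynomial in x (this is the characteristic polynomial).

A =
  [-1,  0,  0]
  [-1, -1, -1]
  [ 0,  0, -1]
x^3 + 3*x^2 + 3*x + 1

Expanding det(x·I − A) (e.g. by cofactor expansion or by noting that A is similar to its Jordan form J, which has the same characteristic polynomial as A) gives
  χ_A(x) = x^3 + 3*x^2 + 3*x + 1
which factors as (x + 1)^3. The eigenvalues (with algebraic multiplicities) are λ = -1 with multiplicity 3.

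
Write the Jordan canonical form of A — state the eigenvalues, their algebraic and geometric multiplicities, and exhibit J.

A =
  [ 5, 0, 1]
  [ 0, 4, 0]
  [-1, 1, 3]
J_3(4)

The characteristic polynomial is
  det(x·I − A) = x^3 - 12*x^2 + 48*x - 64 = (x - 4)^3

Eigenvalues and multiplicities (the geometric multiplicity of λ is n − rank(A − λI), which equals the number of Jordan blocks for λ):
  λ = 4: algebraic multiplicity = 3, geometric multiplicity = 1

Determining the block sizes for each eigenvalue:
  λ = 4: one block (gm = 1), so the single block has size am = 3 → block sizes [3]

Assembling the blocks gives a Jordan form
J =
  [4, 1, 0]
  [0, 4, 1]
  [0, 0, 4]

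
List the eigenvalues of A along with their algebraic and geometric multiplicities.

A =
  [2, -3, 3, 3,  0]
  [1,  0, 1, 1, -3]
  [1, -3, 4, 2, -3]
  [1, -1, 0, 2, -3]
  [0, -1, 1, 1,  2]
λ = 2: alg = 5, geom = 3

Step 1 — factor the characteristic polynomial to read off the algebraic multiplicities:
  χ_A(x) = (x - 2)^5

Step 2 — compute geometric multiplicities via the rank-nullity identity g(λ) = n − rank(A − λI):
  rank(A − (2)·I) = 2, so dim ker(A − (2)·I) = n − 2 = 3

Summary:
  λ = 2: algebraic multiplicity = 5, geometric multiplicity = 3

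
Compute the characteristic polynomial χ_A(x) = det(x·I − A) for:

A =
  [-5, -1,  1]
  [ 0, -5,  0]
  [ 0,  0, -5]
x^3 + 15*x^2 + 75*x + 125

Expanding det(x·I − A) (e.g. by cofactor expansion or by noting that A is similar to its Jordan form J, which has the same characteristic polynomial as A) gives
  χ_A(x) = x^3 + 15*x^2 + 75*x + 125
which factors as (x + 5)^3. The eigenvalues (with algebraic multiplicities) are λ = -5 with multiplicity 3.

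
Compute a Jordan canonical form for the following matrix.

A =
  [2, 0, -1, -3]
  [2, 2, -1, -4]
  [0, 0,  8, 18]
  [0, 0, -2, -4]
J_2(2) ⊕ J_2(2)

The characteristic polynomial is
  det(x·I − A) = x^4 - 8*x^3 + 24*x^2 - 32*x + 16 = (x - 2)^4

Eigenvalues and multiplicities (the geometric multiplicity of λ is n − rank(A − λI), which equals the number of Jordan blocks for λ):
  λ = 2: algebraic multiplicity = 4, geometric multiplicity = 2

Determining the block sizes for each eigenvalue:
  λ = 2: with am = 4 and gm = 2, the partition is not yet determined (e.g. several partitions of 4 into 2 parts exist). Let N = A − (2)·I. Computing rank(N^1) = 2, rank(N^2) = 0; the number of blocks of size ≥ j is rank(N^{j−1}) − rank(N^j), giving [2, 2]. So we have 2 block(s) of size 2 → block sizes [2, 2]

Assembling the blocks gives a Jordan form
J =
  [2, 1, 0, 0]
  [0, 2, 0, 0]
  [0, 0, 2, 1]
  [0, 0, 0, 2]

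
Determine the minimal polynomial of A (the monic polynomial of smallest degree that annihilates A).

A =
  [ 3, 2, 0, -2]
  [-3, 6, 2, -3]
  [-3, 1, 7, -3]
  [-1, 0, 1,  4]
x^3 - 15*x^2 + 75*x - 125

The characteristic polynomial is χ_A(x) = (x - 5)^4, so the eigenvalues are known. The minimal polynomial is
  m_A(x) = Π_λ (x − λ)^{k_λ}
where k_λ is the size of the *largest* Jordan block for λ (equivalently, the smallest k with (A − λI)^k v = 0 for every generalised eigenvector v of λ).

  λ = 5: largest Jordan block has size 3, contributing (x − 5)^3

So m_A(x) = (x - 5)^3 = x^3 - 15*x^2 + 75*x - 125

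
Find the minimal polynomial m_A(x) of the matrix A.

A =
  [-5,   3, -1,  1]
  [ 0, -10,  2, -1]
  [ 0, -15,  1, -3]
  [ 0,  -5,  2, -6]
x^3 + 15*x^2 + 75*x + 125

The characteristic polynomial is χ_A(x) = (x + 5)^4, so the eigenvalues are known. The minimal polynomial is
  m_A(x) = Π_λ (x − λ)^{k_λ}
where k_λ is the size of the *largest* Jordan block for λ (equivalently, the smallest k with (A − λI)^k v = 0 for every generalised eigenvector v of λ).

  λ = -5: largest Jordan block has size 3, contributing (x + 5)^3

So m_A(x) = (x + 5)^3 = x^3 + 15*x^2 + 75*x + 125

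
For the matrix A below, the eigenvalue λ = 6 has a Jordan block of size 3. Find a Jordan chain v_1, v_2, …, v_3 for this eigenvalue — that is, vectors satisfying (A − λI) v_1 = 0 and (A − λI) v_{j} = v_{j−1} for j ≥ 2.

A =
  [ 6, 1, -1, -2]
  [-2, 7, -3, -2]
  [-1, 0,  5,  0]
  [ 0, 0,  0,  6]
A Jordan chain for λ = 6 of length 3:
v_1 = (-1, 1, 1, 0)ᵀ
v_2 = (0, -2, -1, 0)ᵀ
v_3 = (1, 0, 0, 0)ᵀ

Let N = A − (6)·I. We want v_3 with N^3 v_3 = 0 but N^2 v_3 ≠ 0; then v_{j-1} := N · v_j for j = 3, …, 2.

Pick v_3 = (1, 0, 0, 0)ᵀ.
Then v_2 = N · v_3 = (0, -2, -1, 0)ᵀ.
Then v_1 = N · v_2 = (-1, 1, 1, 0)ᵀ.

Sanity check: (A − (6)·I) v_1 = (0, 0, 0, 0)ᵀ = 0. ✓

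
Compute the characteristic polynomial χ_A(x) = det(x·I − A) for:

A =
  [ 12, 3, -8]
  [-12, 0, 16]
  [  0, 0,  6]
x^3 - 18*x^2 + 108*x - 216

Expanding det(x·I − A) (e.g. by cofactor expansion or by noting that A is similar to its Jordan form J, which has the same characteristic polynomial as A) gives
  χ_A(x) = x^3 - 18*x^2 + 108*x - 216
which factors as (x - 6)^3. The eigenvalues (with algebraic multiplicities) are λ = 6 with multiplicity 3.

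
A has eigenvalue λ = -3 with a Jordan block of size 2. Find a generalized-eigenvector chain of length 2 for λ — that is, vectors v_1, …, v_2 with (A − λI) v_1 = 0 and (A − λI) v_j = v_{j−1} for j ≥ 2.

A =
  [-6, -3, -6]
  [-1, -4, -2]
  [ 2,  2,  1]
A Jordan chain for λ = -3 of length 2:
v_1 = (-3, -1, 2)ᵀ
v_2 = (1, 0, 0)ᵀ

Let N = A − (-3)·I. We want v_2 with N^2 v_2 = 0 but N^1 v_2 ≠ 0; then v_{j-1} := N · v_j for j = 2, …, 2.

Pick v_2 = (1, 0, 0)ᵀ.
Then v_1 = N · v_2 = (-3, -1, 2)ᵀ.

Sanity check: (A − (-3)·I) v_1 = (0, 0, 0)ᵀ = 0. ✓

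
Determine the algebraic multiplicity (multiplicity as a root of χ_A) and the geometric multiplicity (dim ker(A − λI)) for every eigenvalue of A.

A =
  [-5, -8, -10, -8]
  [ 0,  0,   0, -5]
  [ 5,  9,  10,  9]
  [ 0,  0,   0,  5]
λ = 0: alg = 2, geom = 1; λ = 5: alg = 2, geom = 2

Step 1 — factor the characteristic polynomial to read off the algebraic multiplicities:
  χ_A(x) = x^2*(x - 5)^2

Step 2 — compute geometric multiplicities via the rank-nullity identity g(λ) = n − rank(A − λI):
  rank(A − (0)·I) = 3, so dim ker(A − (0)·I) = n − 3 = 1
  rank(A − (5)·I) = 2, so dim ker(A − (5)·I) = n − 2 = 2

Summary:
  λ = 0: algebraic multiplicity = 2, geometric multiplicity = 1
  λ = 5: algebraic multiplicity = 2, geometric multiplicity = 2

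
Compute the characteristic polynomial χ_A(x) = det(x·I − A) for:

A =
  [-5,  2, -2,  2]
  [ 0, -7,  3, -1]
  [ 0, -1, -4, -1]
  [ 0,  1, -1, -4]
x^4 + 20*x^3 + 150*x^2 + 500*x + 625

Expanding det(x·I − A) (e.g. by cofactor expansion or by noting that A is similar to its Jordan form J, which has the same characteristic polynomial as A) gives
  χ_A(x) = x^4 + 20*x^3 + 150*x^2 + 500*x + 625
which factors as (x + 5)^4. The eigenvalues (with algebraic multiplicities) are λ = -5 with multiplicity 4.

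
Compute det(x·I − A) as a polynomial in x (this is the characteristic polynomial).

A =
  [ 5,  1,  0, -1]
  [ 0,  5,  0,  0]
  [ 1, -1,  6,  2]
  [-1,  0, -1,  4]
x^4 - 20*x^3 + 150*x^2 - 500*x + 625

Expanding det(x·I − A) (e.g. by cofactor expansion or by noting that A is similar to its Jordan form J, which has the same characteristic polynomial as A) gives
  χ_A(x) = x^4 - 20*x^3 + 150*x^2 - 500*x + 625
which factors as (x - 5)^4. The eigenvalues (with algebraic multiplicities) are λ = 5 with multiplicity 4.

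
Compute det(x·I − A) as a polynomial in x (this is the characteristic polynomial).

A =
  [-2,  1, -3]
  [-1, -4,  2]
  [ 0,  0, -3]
x^3 + 9*x^2 + 27*x + 27

Expanding det(x·I − A) (e.g. by cofactor expansion or by noting that A is similar to its Jordan form J, which has the same characteristic polynomial as A) gives
  χ_A(x) = x^3 + 9*x^2 + 27*x + 27
which factors as (x + 3)^3. The eigenvalues (with algebraic multiplicities) are λ = -3 with multiplicity 3.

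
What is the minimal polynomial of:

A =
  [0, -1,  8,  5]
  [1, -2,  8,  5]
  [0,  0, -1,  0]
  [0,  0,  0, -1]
x^2 + 2*x + 1

The characteristic polynomial is χ_A(x) = (x + 1)^4, so the eigenvalues are known. The minimal polynomial is
  m_A(x) = Π_λ (x − λ)^{k_λ}
where k_λ is the size of the *largest* Jordan block for λ (equivalently, the smallest k with (A − λI)^k v = 0 for every generalised eigenvector v of λ).

  λ = -1: largest Jordan block has size 2, contributing (x + 1)^2

So m_A(x) = (x + 1)^2 = x^2 + 2*x + 1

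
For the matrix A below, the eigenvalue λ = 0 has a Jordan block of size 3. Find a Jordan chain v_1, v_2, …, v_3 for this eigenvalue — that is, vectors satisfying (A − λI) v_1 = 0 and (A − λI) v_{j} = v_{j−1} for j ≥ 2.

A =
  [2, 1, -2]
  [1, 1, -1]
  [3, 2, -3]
A Jordan chain for λ = 0 of length 3:
v_1 = (-1, 0, -1)ᵀ
v_2 = (2, 1, 3)ᵀ
v_3 = (1, 0, 0)ᵀ

Let N = A − (0)·I. We want v_3 with N^3 v_3 = 0 but N^2 v_3 ≠ 0; then v_{j-1} := N · v_j for j = 3, …, 2.

Pick v_3 = (1, 0, 0)ᵀ.
Then v_2 = N · v_3 = (2, 1, 3)ᵀ.
Then v_1 = N · v_2 = (-1, 0, -1)ᵀ.

Sanity check: (A − (0)·I) v_1 = (0, 0, 0)ᵀ = 0. ✓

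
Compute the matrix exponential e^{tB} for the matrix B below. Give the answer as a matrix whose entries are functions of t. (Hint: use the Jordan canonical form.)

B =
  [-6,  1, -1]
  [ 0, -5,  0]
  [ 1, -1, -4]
e^{tB} =
  [-t*exp(-5*t) + exp(-5*t), t*exp(-5*t), -t*exp(-5*t)]
  [0, exp(-5*t), 0]
  [t*exp(-5*t), -t*exp(-5*t), t*exp(-5*t) + exp(-5*t)]

Strategy: write B = P · J · P⁻¹ where J is a Jordan canonical form, so e^{tB} = P · e^{tJ} · P⁻¹, and e^{tJ} can be computed block-by-block.

B has Jordan form
J =
  [-5,  1,  0]
  [ 0, -5,  0]
  [ 0,  0, -5]
(up to reordering of blocks).

Per-block formulas:
  For a 1×1 block at λ = -5: exp(t · [-5]) = [e^(-5t)].
  For a 2×2 Jordan block J_2(-5): exp(t · J_2(-5)) = e^(-5t)·(I + t·N), where N is the 2×2 nilpotent shift.

After assembling e^{tJ} and conjugating by P, we get:

e^{tB} =
  [-t*exp(-5*t) + exp(-5*t), t*exp(-5*t), -t*exp(-5*t)]
  [0, exp(-5*t), 0]
  [t*exp(-5*t), -t*exp(-5*t), t*exp(-5*t) + exp(-5*t)]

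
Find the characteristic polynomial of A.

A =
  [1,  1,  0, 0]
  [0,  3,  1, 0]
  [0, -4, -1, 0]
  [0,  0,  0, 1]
x^4 - 4*x^3 + 6*x^2 - 4*x + 1

Expanding det(x·I − A) (e.g. by cofactor expansion or by noting that A is similar to its Jordan form J, which has the same characteristic polynomial as A) gives
  χ_A(x) = x^4 - 4*x^3 + 6*x^2 - 4*x + 1
which factors as (x - 1)^4. The eigenvalues (with algebraic multiplicities) are λ = 1 with multiplicity 4.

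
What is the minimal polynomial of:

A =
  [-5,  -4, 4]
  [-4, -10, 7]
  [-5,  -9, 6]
x^3 + 9*x^2 + 27*x + 27

The characteristic polynomial is χ_A(x) = (x + 3)^3, so the eigenvalues are known. The minimal polynomial is
  m_A(x) = Π_λ (x − λ)^{k_λ}
where k_λ is the size of the *largest* Jordan block for λ (equivalently, the smallest k with (A − λI)^k v = 0 for every generalised eigenvector v of λ).

  λ = -3: largest Jordan block has size 3, contributing (x + 3)^3

So m_A(x) = (x + 3)^3 = x^3 + 9*x^2 + 27*x + 27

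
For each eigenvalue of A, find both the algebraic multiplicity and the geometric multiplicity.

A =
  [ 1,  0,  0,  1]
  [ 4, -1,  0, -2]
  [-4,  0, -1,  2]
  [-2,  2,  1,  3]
λ = -1: alg = 1, geom = 1; λ = 1: alg = 3, geom = 1

Step 1 — factor the characteristic polynomial to read off the algebraic multiplicities:
  χ_A(x) = (x - 1)^3*(x + 1)

Step 2 — compute geometric multiplicities via the rank-nullity identity g(λ) = n − rank(A − λI):
  rank(A − (-1)·I) = 3, so dim ker(A − (-1)·I) = n − 3 = 1
  rank(A − (1)·I) = 3, so dim ker(A − (1)·I) = n − 3 = 1

Summary:
  λ = -1: algebraic multiplicity = 1, geometric multiplicity = 1
  λ = 1: algebraic multiplicity = 3, geometric multiplicity = 1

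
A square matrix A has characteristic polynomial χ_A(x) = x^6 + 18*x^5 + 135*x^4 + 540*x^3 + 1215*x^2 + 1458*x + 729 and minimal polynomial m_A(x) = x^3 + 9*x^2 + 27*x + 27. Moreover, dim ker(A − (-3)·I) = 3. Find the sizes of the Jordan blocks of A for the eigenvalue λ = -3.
Block sizes for λ = -3: [3, 2, 1]

Step 1 — from the characteristic polynomial, algebraic multiplicity of λ = -3 is 6. From dim ker(A − (-3)·I) = 3, there are exactly 3 Jordan blocks for λ = -3.
Step 2 — from the minimal polynomial, the factor (x + 3)^3 tells us the largest block for λ = -3 has size 3.
Step 3 — with total size 6, 3 blocks, and largest block 3, the block sizes (in nonincreasing order) are [3, 2, 1].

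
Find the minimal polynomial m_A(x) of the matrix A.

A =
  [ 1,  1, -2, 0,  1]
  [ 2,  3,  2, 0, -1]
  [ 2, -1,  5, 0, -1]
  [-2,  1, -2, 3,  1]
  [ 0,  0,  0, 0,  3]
x^3 - 9*x^2 + 27*x - 27

The characteristic polynomial is χ_A(x) = (x - 3)^5, so the eigenvalues are known. The minimal polynomial is
  m_A(x) = Π_λ (x − λ)^{k_λ}
where k_λ is the size of the *largest* Jordan block for λ (equivalently, the smallest k with (A − λI)^k v = 0 for every generalised eigenvector v of λ).

  λ = 3: largest Jordan block has size 3, contributing (x − 3)^3

So m_A(x) = (x - 3)^3 = x^3 - 9*x^2 + 27*x - 27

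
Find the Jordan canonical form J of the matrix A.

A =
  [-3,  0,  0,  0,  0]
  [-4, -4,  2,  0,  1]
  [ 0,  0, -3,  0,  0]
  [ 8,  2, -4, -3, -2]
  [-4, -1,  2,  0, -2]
J_2(-3) ⊕ J_1(-3) ⊕ J_1(-3) ⊕ J_1(-3)

The characteristic polynomial is
  det(x·I − A) = x^5 + 15*x^4 + 90*x^3 + 270*x^2 + 405*x + 243 = (x + 3)^5

Eigenvalues and multiplicities (the geometric multiplicity of λ is n − rank(A − λI), which equals the number of Jordan blocks for λ):
  λ = -3: algebraic multiplicity = 5, geometric multiplicity = 4

Determining the block sizes for each eigenvalue:
  λ = -3: 4 blocks summing to 5 forces exactly one block of size 2 and the rest size 1 → block sizes [2, 1, 1, 1]

Assembling the blocks gives a Jordan form
J =
  [-3,  1,  0,  0,  0]
  [ 0, -3,  0,  0,  0]
  [ 0,  0, -3,  0,  0]
  [ 0,  0,  0, -3,  0]
  [ 0,  0,  0,  0, -3]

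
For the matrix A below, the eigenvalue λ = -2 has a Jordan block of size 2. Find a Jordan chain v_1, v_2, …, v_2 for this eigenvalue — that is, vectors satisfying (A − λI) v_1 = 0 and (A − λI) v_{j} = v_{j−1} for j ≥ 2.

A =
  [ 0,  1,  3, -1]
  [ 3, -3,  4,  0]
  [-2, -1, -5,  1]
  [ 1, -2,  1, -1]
A Jordan chain for λ = -2 of length 2:
v_1 = (1, -1, -1, -2)ᵀ
v_2 = (0, 1, 0, 0)ᵀ

Let N = A − (-2)·I. We want v_2 with N^2 v_2 = 0 but N^1 v_2 ≠ 0; then v_{j-1} := N · v_j for j = 2, …, 2.

Pick v_2 = (0, 1, 0, 0)ᵀ.
Then v_1 = N · v_2 = (1, -1, -1, -2)ᵀ.

Sanity check: (A − (-2)·I) v_1 = (0, 0, 0, 0)ᵀ = 0. ✓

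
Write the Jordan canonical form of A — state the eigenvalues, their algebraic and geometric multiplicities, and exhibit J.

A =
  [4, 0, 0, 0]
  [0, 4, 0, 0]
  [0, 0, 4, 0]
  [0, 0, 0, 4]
J_1(4) ⊕ J_1(4) ⊕ J_1(4) ⊕ J_1(4)

The characteristic polynomial is
  det(x·I − A) = x^4 - 16*x^3 + 96*x^2 - 256*x + 256 = (x - 4)^4

Eigenvalues and multiplicities (the geometric multiplicity of λ is n − rank(A − λI), which equals the number of Jordan blocks for λ):
  λ = 4: algebraic multiplicity = 4, geometric multiplicity = 4

Determining the block sizes for each eigenvalue:
  λ = 4: gm = am = 4, so every block has size 1 → block sizes [1, 1, 1, 1]

Assembling the blocks gives a Jordan form
J =
  [4, 0, 0, 0]
  [0, 4, 0, 0]
  [0, 0, 4, 0]
  [0, 0, 0, 4]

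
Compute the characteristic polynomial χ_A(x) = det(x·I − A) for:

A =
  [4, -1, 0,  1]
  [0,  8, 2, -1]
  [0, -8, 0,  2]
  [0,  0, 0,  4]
x^4 - 16*x^3 + 96*x^2 - 256*x + 256

Expanding det(x·I − A) (e.g. by cofactor expansion or by noting that A is similar to its Jordan form J, which has the same characteristic polynomial as A) gives
  χ_A(x) = x^4 - 16*x^3 + 96*x^2 - 256*x + 256
which factors as (x - 4)^4. The eigenvalues (with algebraic multiplicities) are λ = 4 with multiplicity 4.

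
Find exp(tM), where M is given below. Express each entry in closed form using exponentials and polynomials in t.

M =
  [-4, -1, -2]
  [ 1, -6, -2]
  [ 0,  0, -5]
e^{tM} =
  [t*exp(-5*t) + exp(-5*t), -t*exp(-5*t), -2*t*exp(-5*t)]
  [t*exp(-5*t), -t*exp(-5*t) + exp(-5*t), -2*t*exp(-5*t)]
  [0, 0, exp(-5*t)]

Strategy: write M = P · J · P⁻¹ where J is a Jordan canonical form, so e^{tM} = P · e^{tJ} · P⁻¹, and e^{tJ} can be computed block-by-block.

M has Jordan form
J =
  [-5,  1,  0]
  [ 0, -5,  0]
  [ 0,  0, -5]
(up to reordering of blocks).

Per-block formulas:
  For a 2×2 Jordan block J_2(-5): exp(t · J_2(-5)) = e^(-5t)·(I + t·N), where N is the 2×2 nilpotent shift.
  For a 1×1 block at λ = -5: exp(t · [-5]) = [e^(-5t)].

After assembling e^{tJ} and conjugating by P, we get:

e^{tM} =
  [t*exp(-5*t) + exp(-5*t), -t*exp(-5*t), -2*t*exp(-5*t)]
  [t*exp(-5*t), -t*exp(-5*t) + exp(-5*t), -2*t*exp(-5*t)]
  [0, 0, exp(-5*t)]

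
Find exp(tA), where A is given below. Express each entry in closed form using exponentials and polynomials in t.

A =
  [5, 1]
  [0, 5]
e^{tA} =
  [exp(5*t), t*exp(5*t)]
  [0, exp(5*t)]

Strategy: write A = P · J · P⁻¹ where J is a Jordan canonical form, so e^{tA} = P · e^{tJ} · P⁻¹, and e^{tJ} can be computed block-by-block.

A has Jordan form
J =
  [5, 1]
  [0, 5]
(up to reordering of blocks).

Per-block formulas:
  For a 2×2 Jordan block J_2(5): exp(t · J_2(5)) = e^(5t)·(I + t·N), where N is the 2×2 nilpotent shift.

After assembling e^{tJ} and conjugating by P, we get:

e^{tA} =
  [exp(5*t), t*exp(5*t)]
  [0, exp(5*t)]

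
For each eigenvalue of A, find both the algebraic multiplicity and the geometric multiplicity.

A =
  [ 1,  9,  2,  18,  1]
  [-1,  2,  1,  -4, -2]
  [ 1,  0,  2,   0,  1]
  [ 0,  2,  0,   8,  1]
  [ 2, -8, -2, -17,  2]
λ = 3: alg = 5, geom = 2

Step 1 — factor the characteristic polynomial to read off the algebraic multiplicities:
  χ_A(x) = (x - 3)^5

Step 2 — compute geometric multiplicities via the rank-nullity identity g(λ) = n − rank(A − λI):
  rank(A − (3)·I) = 3, so dim ker(A − (3)·I) = n − 3 = 2

Summary:
  λ = 3: algebraic multiplicity = 5, geometric multiplicity = 2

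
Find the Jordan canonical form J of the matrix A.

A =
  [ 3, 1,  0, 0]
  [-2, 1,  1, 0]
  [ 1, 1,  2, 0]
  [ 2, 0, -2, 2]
J_3(2) ⊕ J_1(2)

The characteristic polynomial is
  det(x·I − A) = x^4 - 8*x^3 + 24*x^2 - 32*x + 16 = (x - 2)^4

Eigenvalues and multiplicities (the geometric multiplicity of λ is n − rank(A − λI), which equals the number of Jordan blocks for λ):
  λ = 2: algebraic multiplicity = 4, geometric multiplicity = 2

Determining the block sizes for each eigenvalue:
  λ = 2: with am = 4 and gm = 2, the partition is not yet determined (e.g. several partitions of 4 into 2 parts exist). Let N = A − (2)·I. Computing rank(N^1) = 2, rank(N^2) = 1, rank(N^3) = 0; the number of blocks of size ≥ j is rank(N^{j−1}) − rank(N^j), giving [2, 1, 1]. So we have 1 block(s) of size 3, 1 block(s) of size 1 → block sizes [3, 1]

Assembling the blocks gives a Jordan form
J =
  [2, 1, 0, 0]
  [0, 2, 1, 0]
  [0, 0, 2, 0]
  [0, 0, 0, 2]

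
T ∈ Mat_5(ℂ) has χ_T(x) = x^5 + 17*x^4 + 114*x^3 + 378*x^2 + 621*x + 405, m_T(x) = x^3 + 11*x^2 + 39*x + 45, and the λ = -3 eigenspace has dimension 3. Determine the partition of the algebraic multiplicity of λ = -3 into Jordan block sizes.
Block sizes for λ = -3: [2, 1, 1]

Step 1 — from the characteristic polynomial, algebraic multiplicity of λ = -3 is 4. From dim ker(T − (-3)·I) = 3, there are exactly 3 Jordan blocks for λ = -3.
Step 2 — from the minimal polynomial, the factor (x + 3)^2 tells us the largest block for λ = -3 has size 2.
Step 3 — with total size 4, 3 blocks, and largest block 2, the block sizes (in nonincreasing order) are [2, 1, 1].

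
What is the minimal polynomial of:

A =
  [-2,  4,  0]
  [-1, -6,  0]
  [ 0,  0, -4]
x^2 + 8*x + 16

The characteristic polynomial is χ_A(x) = (x + 4)^3, so the eigenvalues are known. The minimal polynomial is
  m_A(x) = Π_λ (x − λ)^{k_λ}
where k_λ is the size of the *largest* Jordan block for λ (equivalently, the smallest k with (A − λI)^k v = 0 for every generalised eigenvector v of λ).

  λ = -4: largest Jordan block has size 2, contributing (x + 4)^2

So m_A(x) = (x + 4)^2 = x^2 + 8*x + 16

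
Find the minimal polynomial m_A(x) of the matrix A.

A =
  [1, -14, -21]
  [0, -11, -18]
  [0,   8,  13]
x^2 - 2*x + 1

The characteristic polynomial is χ_A(x) = (x - 1)^3, so the eigenvalues are known. The minimal polynomial is
  m_A(x) = Π_λ (x − λ)^{k_λ}
where k_λ is the size of the *largest* Jordan block for λ (equivalently, the smallest k with (A − λI)^k v = 0 for every generalised eigenvector v of λ).

  λ = 1: largest Jordan block has size 2, contributing (x − 1)^2

So m_A(x) = (x - 1)^2 = x^2 - 2*x + 1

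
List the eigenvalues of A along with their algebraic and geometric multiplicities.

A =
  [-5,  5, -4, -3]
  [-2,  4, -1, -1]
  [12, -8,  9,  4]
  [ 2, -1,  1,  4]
λ = 3: alg = 4, geom = 2

Step 1 — factor the characteristic polynomial to read off the algebraic multiplicities:
  χ_A(x) = (x - 3)^4

Step 2 — compute geometric multiplicities via the rank-nullity identity g(λ) = n − rank(A − λI):
  rank(A − (3)·I) = 2, so dim ker(A − (3)·I) = n − 2 = 2

Summary:
  λ = 3: algebraic multiplicity = 4, geometric multiplicity = 2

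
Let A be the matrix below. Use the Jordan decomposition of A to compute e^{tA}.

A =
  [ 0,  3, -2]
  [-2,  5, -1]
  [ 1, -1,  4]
e^{tA} =
  [t^2*exp(3*t)/2 - 3*t*exp(3*t) + exp(3*t), -t^2*exp(3*t)/2 + 3*t*exp(3*t), t^2*exp(3*t)/2 - 2*t*exp(3*t)]
  [t^2*exp(3*t)/2 - 2*t*exp(3*t), -t^2*exp(3*t)/2 + 2*t*exp(3*t) + exp(3*t), t^2*exp(3*t)/2 - t*exp(3*t)]
  [t*exp(3*t), -t*exp(3*t), t*exp(3*t) + exp(3*t)]

Strategy: write A = P · J · P⁻¹ where J is a Jordan canonical form, so e^{tA} = P · e^{tJ} · P⁻¹, and e^{tJ} can be computed block-by-block.

A has Jordan form
J =
  [3, 1, 0]
  [0, 3, 1]
  [0, 0, 3]
(up to reordering of blocks).

Per-block formulas:
  For a 3×3 Jordan block J_3(3): exp(t · J_3(3)) = e^(3t)·(I + t·N + (t^2/2)·N^2), where N is the 3×3 nilpotent shift.

After assembling e^{tJ} and conjugating by P, we get:

e^{tA} =
  [t^2*exp(3*t)/2 - 3*t*exp(3*t) + exp(3*t), -t^2*exp(3*t)/2 + 3*t*exp(3*t), t^2*exp(3*t)/2 - 2*t*exp(3*t)]
  [t^2*exp(3*t)/2 - 2*t*exp(3*t), -t^2*exp(3*t)/2 + 2*t*exp(3*t) + exp(3*t), t^2*exp(3*t)/2 - t*exp(3*t)]
  [t*exp(3*t), -t*exp(3*t), t*exp(3*t) + exp(3*t)]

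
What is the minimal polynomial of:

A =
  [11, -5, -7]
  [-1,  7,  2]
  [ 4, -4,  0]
x^3 - 18*x^2 + 108*x - 216

The characteristic polynomial is χ_A(x) = (x - 6)^3, so the eigenvalues are known. The minimal polynomial is
  m_A(x) = Π_λ (x − λ)^{k_λ}
where k_λ is the size of the *largest* Jordan block for λ (equivalently, the smallest k with (A − λI)^k v = 0 for every generalised eigenvector v of λ).

  λ = 6: largest Jordan block has size 3, contributing (x − 6)^3

So m_A(x) = (x - 6)^3 = x^3 - 18*x^2 + 108*x - 216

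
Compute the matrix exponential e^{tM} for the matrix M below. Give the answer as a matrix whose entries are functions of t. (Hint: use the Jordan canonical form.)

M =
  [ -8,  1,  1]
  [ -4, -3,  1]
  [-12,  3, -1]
e^{tM} =
  [-4*t*exp(-4*t) + exp(-4*t), t*exp(-4*t), t*exp(-4*t)]
  [-4*t*exp(-4*t), t*exp(-4*t) + exp(-4*t), t*exp(-4*t)]
  [-12*t*exp(-4*t), 3*t*exp(-4*t), 3*t*exp(-4*t) + exp(-4*t)]

Strategy: write M = P · J · P⁻¹ where J is a Jordan canonical form, so e^{tM} = P · e^{tJ} · P⁻¹, and e^{tJ} can be computed block-by-block.

M has Jordan form
J =
  [-4,  1,  0]
  [ 0, -4,  0]
  [ 0,  0, -4]
(up to reordering of blocks).

Per-block formulas:
  For a 1×1 block at λ = -4: exp(t · [-4]) = [e^(-4t)].
  For a 2×2 Jordan block J_2(-4): exp(t · J_2(-4)) = e^(-4t)·(I + t·N), where N is the 2×2 nilpotent shift.

After assembling e^{tJ} and conjugating by P, we get:

e^{tM} =
  [-4*t*exp(-4*t) + exp(-4*t), t*exp(-4*t), t*exp(-4*t)]
  [-4*t*exp(-4*t), t*exp(-4*t) + exp(-4*t), t*exp(-4*t)]
  [-12*t*exp(-4*t), 3*t*exp(-4*t), 3*t*exp(-4*t) + exp(-4*t)]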